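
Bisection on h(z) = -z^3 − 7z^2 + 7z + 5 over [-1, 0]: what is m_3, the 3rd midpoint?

midpoint -0.5: h = -0.125 < 0 → [-0.5, 0]
midpoint -0.25: h = 2.828125 > 0 → [-0.5, -0.25]
midpoint -0.375: h = 1.443359 > 0 → [-0.5, -0.375]

-0.375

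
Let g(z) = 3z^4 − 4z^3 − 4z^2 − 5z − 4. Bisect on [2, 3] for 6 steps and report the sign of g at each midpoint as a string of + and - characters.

+-+-++

midpoint 2.5: g = 13.1875 > 0 → [2, 2.5]
midpoint 2.25: g = -4.175781 < 0 → [2.25, 2.5]
midpoint 2.375: g = 3.426514 > 0 → [2.25, 2.375]
midpoint 2.3125: g = -0.6267 < 0 → [2.3125, 2.375]
midpoint 2.34375: g = 1.3347 > 0 → [2.3125, 2.34375]
midpoint 2.328125: g = 0.338 > 0 → [2.3125, 2.328125]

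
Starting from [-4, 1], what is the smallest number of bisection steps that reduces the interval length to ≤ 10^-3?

Width after n steps is 5/2^n. Need 2^n ≥ 5/10^-3 = 5000.
2^12 = 4096 < 5000 ≤ 2^13 = 8192, so n = 13.

13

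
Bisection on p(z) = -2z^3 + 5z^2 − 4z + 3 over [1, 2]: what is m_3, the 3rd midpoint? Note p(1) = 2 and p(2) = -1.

1.875

midpoint 1.5: p = 1.5 > 0 → [1.5, 2]
midpoint 1.75: p = 0.59375 > 0 → [1.75, 2]
midpoint 1.875: p = -0.105469 < 0 → [1.75, 1.875]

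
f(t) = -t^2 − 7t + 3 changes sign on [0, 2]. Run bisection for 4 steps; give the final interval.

[0.375, 0.5]

midpoint 1: f = -5 < 0 → [0, 1]
midpoint 0.5: f = -0.75 < 0 → [0, 0.5]
midpoint 0.25: f = 1.1875 > 0 → [0.25, 0.5]
midpoint 0.375: f = 0.2344 > 0 → [0.375, 0.5]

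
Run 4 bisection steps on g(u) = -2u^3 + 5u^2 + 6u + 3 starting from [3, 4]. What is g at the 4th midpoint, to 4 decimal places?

1.4692

u = 3.5 gives g = -0.5, negative; keep [3, 3.5]
u = 3.25 gives g = 6.65625, positive; keep [3.25, 3.5]
u = 3.375 gives g = 3.316406, positive; keep [3.375, 3.5]
u = 3.4375 gives g = 1.4692, positive; keep [3.4375, 3.5]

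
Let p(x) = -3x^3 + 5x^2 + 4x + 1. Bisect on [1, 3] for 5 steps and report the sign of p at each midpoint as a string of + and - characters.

+-+--

m = 2, p(m) = 5 (+); new bracket [2, 3]
m = 2.5, p(m) = -4.625 (−); new bracket [2, 2.5]
m = 2.25, p(m) = 1.140625 (+); new bracket [2.25, 2.5]
m = 2.375, p(m) = -1.4863 (−); new bracket [2.25, 2.375]
m = 2.3125, p(m) = -0.1111 (−); new bracket [2.25, 2.3125]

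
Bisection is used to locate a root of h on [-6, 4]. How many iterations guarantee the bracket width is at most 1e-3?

Width after n steps is 10/2^n. Need 2^n ≥ 10/1e-3 = 10000.
2^13 = 8192 < 10000 ≤ 2^14 = 16384, so n = 14.

14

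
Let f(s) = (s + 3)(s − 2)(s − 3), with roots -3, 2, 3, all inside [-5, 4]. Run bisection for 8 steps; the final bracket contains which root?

-3

midpoint -0.5: f = 21.875 > 0 → [-5, -0.5]
midpoint -2.75: f = 6.828125 > 0 → [-5, -2.75]
midpoint -3.875: f = -35.341797 < 0 → [-3.875, -2.75]
midpoint -3.3125: f = -10.4797 < 0 → [-3.3125, -2.75]
midpoint -3.03125: f = -0.9483 < 0 → [-3.03125, -2.75]
midpoint -2.890625: f = 3.151 > 0 → [-3.03125, -2.890625]
midpoint -2.9609375: f = 1.1551 > 0 → [-3.03125, -2.9609375]
midpoint -2.99609375: f = 0.117 > 0 → [-3.03125, -2.99609375]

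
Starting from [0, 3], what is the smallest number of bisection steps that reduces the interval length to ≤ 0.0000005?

23

Width after n steps is 3/2^n. Need 2^n ≥ 3/0.0000005 = 6000000.
2^22 = 4194304 < 6000000 ≤ 2^23 = 8388608, so n = 23.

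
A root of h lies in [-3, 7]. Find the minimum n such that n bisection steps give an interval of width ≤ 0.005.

11

Width after n steps is 10/2^n. Need 2^n ≥ 10/0.005 = 2000.
2^10 = 1024 < 2000 ≤ 2^11 = 2048, so n = 11.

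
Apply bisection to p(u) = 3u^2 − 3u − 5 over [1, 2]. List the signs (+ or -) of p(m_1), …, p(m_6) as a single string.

m = 1.5, p(m) = -2.75 (−); new bracket [1.5, 2]
m = 1.75, p(m) = -1.0625 (−); new bracket [1.75, 2]
m = 1.875, p(m) = -0.078125 (−); new bracket [1.875, 2]
m = 1.9375, p(m) = 0.4492 (+); new bracket [1.875, 1.9375]
m = 1.90625, p(m) = 0.1826 (+); new bracket [1.875, 1.90625]
m = 1.890625, p(m) = 0.0515 (+); new bracket [1.875, 1.890625]

---+++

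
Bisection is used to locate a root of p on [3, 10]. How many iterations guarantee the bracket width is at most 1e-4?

17

Width after n steps is 7/2^n. Need 2^n ≥ 7/1e-4 = 70000.
2^16 = 65536 < 70000 ≤ 2^17 = 131072, so n = 17.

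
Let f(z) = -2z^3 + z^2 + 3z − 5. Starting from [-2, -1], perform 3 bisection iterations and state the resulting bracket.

midpoint -1.5: f = -0.5 < 0 → [-2, -1.5]
midpoint -1.75: f = 3.53125 > 0 → [-1.75, -1.5]
midpoint -1.625: f = 1.347656 > 0 → [-1.625, -1.5]

[-1.625, -1.5]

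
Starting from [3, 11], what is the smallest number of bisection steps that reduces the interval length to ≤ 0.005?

11

Width after n steps is 8/2^n. Need 2^n ≥ 8/0.005 = 1600.
2^10 = 1024 < 1600 ≤ 2^11 = 2048, so n = 11.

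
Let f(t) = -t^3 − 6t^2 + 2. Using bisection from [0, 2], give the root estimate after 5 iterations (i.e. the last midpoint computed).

0.5625

t = 1 gives f = -5, negative; keep [0, 1]
t = 0.5 gives f = 0.375, positive; keep [0.5, 1]
t = 0.75 gives f = -1.796875, negative; keep [0.5, 0.75]
t = 0.625 gives f = -0.5879, negative; keep [0.5, 0.625]
t = 0.5625 gives f = -0.0764, negative; keep [0.5, 0.5625]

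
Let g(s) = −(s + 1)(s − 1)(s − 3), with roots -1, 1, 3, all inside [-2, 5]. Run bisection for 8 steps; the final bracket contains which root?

m = 1.5, g(m) = 1.875 (+); new bracket [1.5, 5]
m = 3.25, g(m) = -2.390625 (−); new bracket [1.5, 3.25]
m = 2.375, g(m) = 2.900391 (+); new bracket [2.375, 3.25]
m = 2.8125, g(m) = 1.2957 (+); new bracket [2.8125, 3.25]
m = 3.03125, g(m) = -0.2559 (−); new bracket [2.8125, 3.03125]
m = 2.921875, g(m) = 0.5889 (+); new bracket [2.921875, 3.03125]
m = 2.9765625, g(m) = 0.1842 (+); new bracket [2.9765625, 3.03125]
m = 3.00390625, g(m) = -0.0313 (−); new bracket [2.9765625, 3.00390625]

3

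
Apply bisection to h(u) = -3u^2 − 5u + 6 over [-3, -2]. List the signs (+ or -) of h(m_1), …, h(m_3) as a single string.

-++

h(-2.5) = -0.25 < 0, so the root lies in [-2.5, -2]
h(-2.25) = 2.0625 > 0, so the root lies in [-2.5, -2.25]
h(-2.375) = 0.953125 > 0, so the root lies in [-2.5, -2.375]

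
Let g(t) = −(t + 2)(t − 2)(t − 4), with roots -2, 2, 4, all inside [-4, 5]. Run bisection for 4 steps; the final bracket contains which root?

-2

t = 0.5 gives g = -13.125, negative; keep [-4, 0.5]
t = -1.75 gives g = -5.390625, negative; keep [-4, -1.75]
t = -2.875 gives g = 29.326172, positive; keep [-2.875, -1.75]
t = -2.3125 gives g = 8.5071, positive; keep [-2.3125, -1.75]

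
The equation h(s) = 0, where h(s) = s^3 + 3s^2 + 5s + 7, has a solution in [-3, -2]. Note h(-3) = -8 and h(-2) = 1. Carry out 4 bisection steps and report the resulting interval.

s = -2.5 gives h = -2.375, negative; keep [-2.5, -2]
s = -2.25 gives h = -0.453125, negative; keep [-2.25, -2]
s = -2.125 gives h = 0.326172, positive; keep [-2.25, -2.125]
s = -2.1875 gives h = -0.0496, negative; keep [-2.1875, -2.125]

[-2.1875, -2.125]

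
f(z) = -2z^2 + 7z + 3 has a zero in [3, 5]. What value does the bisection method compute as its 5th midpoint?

3.9375

midpoint 4: f = -1 < 0 → [3, 4]
midpoint 3.5: f = 3 > 0 → [3.5, 4]
midpoint 3.75: f = 1.125 > 0 → [3.75, 4]
midpoint 3.875: f = 0.0938 > 0 → [3.875, 4]
midpoint 3.9375: f = -0.4453 < 0 → [3.875, 3.9375]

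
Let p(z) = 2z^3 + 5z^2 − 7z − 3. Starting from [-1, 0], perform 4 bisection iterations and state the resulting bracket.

p(-0.5) = 1.5 > 0, so the root lies in [-0.5, 0]
p(-0.25) = -0.96875 < 0, so the root lies in [-0.5, -0.25]
p(-0.375) = 0.222656 > 0, so the root lies in [-0.375, -0.25]
p(-0.3125) = -0.3853 < 0, so the root lies in [-0.375, -0.3125]

[-0.375, -0.3125]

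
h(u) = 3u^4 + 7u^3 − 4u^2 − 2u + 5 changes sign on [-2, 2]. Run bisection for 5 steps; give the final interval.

u = 0 gives h = 5, positive; keep [-2, 0]
u = -1 gives h = -1, negative; keep [-1, 0]
u = -0.5 gives h = 4.3125, positive; keep [-1, -0.5]
u = -0.75 gives h = 2.2461, positive; keep [-1, -0.75]
u = -0.875 gives h = 0.7566, positive; keep [-1, -0.875]

[-1, -0.875]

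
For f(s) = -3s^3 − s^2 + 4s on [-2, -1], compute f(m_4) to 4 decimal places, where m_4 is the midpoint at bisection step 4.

m = -1.5, f(m) = 1.875 (+); new bracket [-1.5, -1]
m = -1.25, f(m) = -0.703125 (−); new bracket [-1.5, -1.25]
m = -1.375, f(m) = 0.408203 (+); new bracket [-1.375, -1.25]
m = -1.3125, f(m) = -0.1897 (−); new bracket [-1.375, -1.3125]

-0.1897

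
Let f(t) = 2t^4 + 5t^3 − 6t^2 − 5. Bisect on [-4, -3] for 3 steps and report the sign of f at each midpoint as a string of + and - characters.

m = -3.5, f(m) = 7.25 (+); new bracket [-3.5, -3]
m = -3.25, f(m) = -16.882812 (−); new bracket [-3.5, -3.25]
m = -3.375, f(m) = -6.067871 (−); new bracket [-3.5, -3.375]

+--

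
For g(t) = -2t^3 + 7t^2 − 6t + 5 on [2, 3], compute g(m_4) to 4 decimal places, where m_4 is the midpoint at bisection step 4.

midpoint 2.5: g = 2.5 > 0 → [2.5, 3]
midpoint 2.75: g = -0.15625 < 0 → [2.5, 2.75]
midpoint 2.625: g = 1.308594 > 0 → [2.625, 2.75]
midpoint 2.6875: g = 0.6118 > 0 → [2.6875, 2.75]

0.6118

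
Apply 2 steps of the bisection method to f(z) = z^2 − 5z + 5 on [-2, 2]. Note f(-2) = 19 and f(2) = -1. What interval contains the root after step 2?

m = 0, f(m) = 5 (+); new bracket [0, 2]
m = 1, f(m) = 1 (+); new bracket [1, 2]

[1, 2]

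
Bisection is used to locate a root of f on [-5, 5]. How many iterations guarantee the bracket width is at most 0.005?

Width after n steps is 10/2^n. Need 2^n ≥ 10/0.005 = 2000.
2^10 = 1024 < 2000 ≤ 2^11 = 2048, so n = 11.

11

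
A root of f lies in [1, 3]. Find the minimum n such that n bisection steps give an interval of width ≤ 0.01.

Width after n steps is 2/2^n. Need 2^n ≥ 2/0.01 = 200.
2^7 = 128 < 200 ≤ 2^8 = 256, so n = 8.

8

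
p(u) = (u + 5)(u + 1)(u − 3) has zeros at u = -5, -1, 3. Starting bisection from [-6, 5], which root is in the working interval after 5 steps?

3

midpoint -0.5: p = -7.875 < 0 → [-0.5, 5]
midpoint 2.25: p = -17.671875 < 0 → [2.25, 5]
midpoint 3.625: p = 24.931641 > 0 → [2.25, 3.625]
midpoint 2.9375: p = -1.9534 < 0 → [2.9375, 3.625]
midpoint 3.28125: p = 9.9715 > 0 → [2.9375, 3.28125]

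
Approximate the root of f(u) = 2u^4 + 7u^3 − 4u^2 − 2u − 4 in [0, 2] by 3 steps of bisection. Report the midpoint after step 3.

f(1) = -1 < 0, so the root lies in [1, 2]
f(1.5) = 17.75 > 0, so the root lies in [1, 1.5]
f(1.25) = 5.804688 > 0, so the root lies in [1, 1.25]

1.25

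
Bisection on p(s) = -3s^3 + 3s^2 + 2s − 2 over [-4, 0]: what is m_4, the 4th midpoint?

m = -2, p(m) = 30 (+); new bracket [-2, 0]
m = -1, p(m) = 2 (+); new bracket [-1, 0]
m = -0.5, p(m) = -1.875 (−); new bracket [-1, -0.5]
m = -0.75, p(m) = -0.5469 (−); new bracket [-1, -0.75]

-0.75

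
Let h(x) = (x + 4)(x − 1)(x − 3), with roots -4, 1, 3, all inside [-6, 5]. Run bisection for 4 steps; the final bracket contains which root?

m = -0.5, h(m) = 18.375 (+); new bracket [-6, -0.5]
m = -3.25, h(m) = 19.921875 (+); new bracket [-6, -3.25]
m = -4.625, h(m) = -26.806641 (−); new bracket [-4.625, -3.25]
m = -3.9375, h(m) = 2.1409 (+); new bracket [-4.625, -3.9375]

-4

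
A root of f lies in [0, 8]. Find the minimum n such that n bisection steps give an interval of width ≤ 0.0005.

Width after n steps is 8/2^n. Need 2^n ≥ 8/0.0005 = 16000.
2^13 = 8192 < 16000 ≤ 2^14 = 16384, so n = 14.

14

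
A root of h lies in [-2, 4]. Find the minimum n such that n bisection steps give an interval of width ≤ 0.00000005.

27

Width after n steps is 6/2^n. Need 2^n ≥ 6/0.00000005 = 120000000.
2^26 = 67108864 < 120000000 ≤ 2^27 = 134217728, so n = 27.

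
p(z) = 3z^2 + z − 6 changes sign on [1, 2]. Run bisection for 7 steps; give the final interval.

[1.25, 1.2578125]

midpoint 1.5: p = 2.25 > 0 → [1, 1.5]
midpoint 1.25: p = -0.0625 < 0 → [1.25, 1.5]
midpoint 1.375: p = 1.046875 > 0 → [1.25, 1.375]
midpoint 1.3125: p = 0.4805 > 0 → [1.25, 1.3125]
midpoint 1.28125: p = 0.2061 > 0 → [1.25, 1.28125]
midpoint 1.265625: p = 0.071 > 0 → [1.25, 1.265625]
midpoint 1.2578125: p = 0.0041 > 0 → [1.25, 1.2578125]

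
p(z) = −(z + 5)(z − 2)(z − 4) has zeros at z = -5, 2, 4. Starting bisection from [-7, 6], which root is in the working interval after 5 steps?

midpoint -0.5: p = -50.625 < 0 → [-7, -0.5]
midpoint -3.75: p = -55.703125 < 0 → [-7, -3.75]
midpoint -5.375: p = 25.927734 > 0 → [-5.375, -3.75]
midpoint -4.5625: p = -24.5837 < 0 → [-5.375, -4.5625]
midpoint -4.96875: p = -1.9532 < 0 → [-5.375, -4.96875]

-5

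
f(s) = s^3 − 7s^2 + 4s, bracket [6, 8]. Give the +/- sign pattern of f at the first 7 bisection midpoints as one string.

m = 7, f(m) = 28 (+); new bracket [6, 7]
m = 6.5, f(m) = 4.875 (+); new bracket [6, 6.5]
m = 6.25, f(m) = -4.296875 (−); new bracket [6.25, 6.5]
m = 6.375, f(m) = 0.0996 (+); new bracket [6.25, 6.375]
m = 6.3125, f(m) = -2.1453 (−); new bracket [6.3125, 6.375]
m = 6.34375, f(m) = -1.0346 (−); new bracket [6.34375, 6.375]
m = 6.359375, f(m) = -0.4704 (−); new bracket [6.359375, 6.375]

++-+---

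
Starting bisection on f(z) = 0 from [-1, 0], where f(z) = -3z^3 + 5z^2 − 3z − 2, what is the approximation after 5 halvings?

z = -0.5 gives f = 1.125, positive; keep [-0.5, 0]
z = -0.25 gives f = -0.890625, negative; keep [-0.5, -0.25]
z = -0.375 gives f = -0.013672, negative; keep [-0.5, -0.375]
z = -0.4375 gives f = 0.5208, positive; keep [-0.4375, -0.375]
z = -0.40625 gives f = 0.2451, positive; keep [-0.40625, -0.375]

-0.40625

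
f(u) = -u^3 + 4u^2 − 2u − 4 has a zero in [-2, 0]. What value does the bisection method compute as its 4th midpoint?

-0.625

f(-1) = 3 > 0, so the root lies in [-1, 0]
f(-0.5) = -1.875 < 0, so the root lies in [-1, -0.5]
f(-0.75) = 0.171875 > 0, so the root lies in [-0.75, -0.5]
f(-0.625) = -0.9434 < 0, so the root lies in [-0.75, -0.625]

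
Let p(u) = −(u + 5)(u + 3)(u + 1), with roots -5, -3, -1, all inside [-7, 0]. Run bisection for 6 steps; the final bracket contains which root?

midpoint -3.5: p = -1.875 < 0 → [-7, -3.5]
midpoint -5.25: p = 2.390625 > 0 → [-5.25, -3.5]
midpoint -4.375: p = -2.900391 < 0 → [-5.25, -4.375]
midpoint -4.8125: p = -1.2957 < 0 → [-5.25, -4.8125]
midpoint -5.03125: p = 0.2559 > 0 → [-5.03125, -4.8125]
midpoint -4.921875: p = -0.5889 < 0 → [-5.03125, -4.921875]

-5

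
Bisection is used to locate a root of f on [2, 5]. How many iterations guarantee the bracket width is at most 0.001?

12

Width after n steps is 3/2^n. Need 2^n ≥ 3/0.001 = 3000.
2^11 = 2048 < 3000 ≤ 2^12 = 4096, so n = 12.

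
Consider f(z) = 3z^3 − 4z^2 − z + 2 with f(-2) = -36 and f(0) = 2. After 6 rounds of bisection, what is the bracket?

f(-1) = -4 < 0, so the root lies in [-1, 0]
f(-0.5) = 1.125 > 0, so the root lies in [-1, -0.5]
f(-0.75) = -0.765625 < 0, so the root lies in [-0.75, -0.5]
f(-0.625) = 0.3301 > 0, so the root lies in [-0.75, -0.625]
f(-0.6875) = -0.178 < 0, so the root lies in [-0.6875, -0.625]
f(-0.65625) = 0.0857 > 0, so the root lies in [-0.6875, -0.65625]

[-0.6875, -0.65625]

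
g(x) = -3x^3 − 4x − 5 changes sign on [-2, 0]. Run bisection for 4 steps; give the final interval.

midpoint -1: g = 2 > 0 → [-1, 0]
midpoint -0.5: g = -2.625 < 0 → [-1, -0.5]
midpoint -0.75: g = -0.734375 < 0 → [-1, -0.75]
midpoint -0.875: g = 0.5098 > 0 → [-0.875, -0.75]

[-0.875, -0.75]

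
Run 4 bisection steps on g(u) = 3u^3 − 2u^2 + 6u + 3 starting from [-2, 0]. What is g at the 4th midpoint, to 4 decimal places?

0.3105

m = -1, g(m) = -8 (−); new bracket [-1, 0]
m = -0.5, g(m) = -0.875 (−); new bracket [-0.5, 0]
m = -0.25, g(m) = 1.328125 (+); new bracket [-0.5, -0.25]
m = -0.375, g(m) = 0.3105 (+); new bracket [-0.5, -0.375]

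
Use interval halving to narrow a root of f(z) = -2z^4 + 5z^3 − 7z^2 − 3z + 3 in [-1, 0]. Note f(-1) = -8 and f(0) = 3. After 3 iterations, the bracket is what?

z = -0.5 gives f = 2, positive; keep [-1, -0.5]
z = -0.75 gives f = -1.429688, negative; keep [-0.75, -0.5]
z = -0.625 gives f = 0.614746, positive; keep [-0.75, -0.625]

[-0.75, -0.625]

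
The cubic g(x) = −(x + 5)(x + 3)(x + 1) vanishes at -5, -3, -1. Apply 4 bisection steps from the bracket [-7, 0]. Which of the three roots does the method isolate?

g(-3.5) = -1.875 < 0, so the root lies in [-7, -3.5]
g(-5.25) = 2.390625 > 0, so the root lies in [-5.25, -3.5]
g(-4.375) = -2.900391 < 0, so the root lies in [-5.25, -4.375]
g(-4.8125) = -1.2957 < 0, so the root lies in [-5.25, -4.8125]

-5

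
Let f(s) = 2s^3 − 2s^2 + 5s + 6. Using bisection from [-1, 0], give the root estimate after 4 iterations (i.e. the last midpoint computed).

-0.8125

m = -0.5, f(m) = 2.75 (+); new bracket [-1, -0.5]
m = -0.75, f(m) = 0.28125 (+); new bracket [-1, -0.75]
m = -0.875, f(m) = -1.246094 (−); new bracket [-0.875, -0.75]
m = -0.8125, f(m) = -0.4556 (−); new bracket [-0.8125, -0.75]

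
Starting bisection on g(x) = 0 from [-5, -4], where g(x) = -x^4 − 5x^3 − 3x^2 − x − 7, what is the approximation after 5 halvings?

-4.28125

midpoint -4.5: g = -17.6875 < 0 → [-4.5, -4]
midpoint -4.25: g = 0.636719 > 0 → [-4.5, -4.25]
midpoint -4.375: g = -7.709229 < 0 → [-4.375, -4.25]
midpoint -4.3125: g = -3.3413 < 0 → [-4.3125, -4.25]
midpoint -4.28125: g = -1.3047 < 0 → [-4.28125, -4.25]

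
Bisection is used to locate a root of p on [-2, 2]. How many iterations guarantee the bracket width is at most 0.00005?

17

Width after n steps is 4/2^n. Need 2^n ≥ 4/0.00005 = 80000.
2^16 = 65536 < 80000 ≤ 2^17 = 131072, so n = 17.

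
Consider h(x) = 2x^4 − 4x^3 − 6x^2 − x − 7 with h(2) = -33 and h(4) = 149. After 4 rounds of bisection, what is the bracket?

[3.125, 3.25]

h(3) = -10 < 0, so the root lies in [3, 4]
h(3.5) = 44.625 > 0, so the root lies in [3, 3.5]
h(3.25) = 12.195312 > 0, so the root lies in [3, 3.25]
h(3.125) = -0.0542 < 0, so the root lies in [3.125, 3.25]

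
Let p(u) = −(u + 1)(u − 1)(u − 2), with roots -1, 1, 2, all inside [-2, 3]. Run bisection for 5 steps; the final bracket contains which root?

-1

m = 0.5, p(m) = -1.125 (−); new bracket [-2, 0.5]
m = -0.75, p(m) = -1.203125 (−); new bracket [-2, -0.75]
m = -1.375, p(m) = 3.005859 (+); new bracket [-1.375, -0.75]
m = -1.0625, p(m) = 0.3948 (+); new bracket [-1.0625, -0.75]
m = -0.90625, p(m) = -0.5194 (−); new bracket [-1.0625, -0.90625]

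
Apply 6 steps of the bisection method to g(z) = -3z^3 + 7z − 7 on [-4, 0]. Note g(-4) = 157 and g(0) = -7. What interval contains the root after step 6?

m = -2, g(m) = 3 (+); new bracket [-2, 0]
m = -1, g(m) = -11 (−); new bracket [-2, -1]
m = -1.5, g(m) = -7.375 (−); new bracket [-2, -1.5]
m = -1.75, g(m) = -3.1719 (−); new bracket [-2, -1.75]
m = -1.875, g(m) = -0.3496 (−); new bracket [-2, -1.875]
m = -1.9375, g(m) = 1.2571 (+); new bracket [-1.9375, -1.875]

[-1.9375, -1.875]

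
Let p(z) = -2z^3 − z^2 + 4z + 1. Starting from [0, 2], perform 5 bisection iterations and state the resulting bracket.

p(1) = 2 > 0, so the root lies in [1, 2]
p(1.5) = -2 < 0, so the root lies in [1, 1.5]
p(1.25) = 0.53125 > 0, so the root lies in [1.25, 1.5]
p(1.375) = -0.5898 < 0, so the root lies in [1.25, 1.375]
p(1.3125) = 0.0054 > 0, so the root lies in [1.3125, 1.375]

[1.3125, 1.375]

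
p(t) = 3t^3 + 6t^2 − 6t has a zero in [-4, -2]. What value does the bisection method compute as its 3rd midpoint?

m = -3, p(m) = -9 (−); new bracket [-3, -2]
m = -2.5, p(m) = 5.625 (+); new bracket [-3, -2.5]
m = -2.75, p(m) = -0.515625 (−); new bracket [-2.75, -2.5]

-2.75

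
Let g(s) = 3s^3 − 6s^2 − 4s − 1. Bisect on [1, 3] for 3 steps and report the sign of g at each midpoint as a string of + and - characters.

g(2) = -9 < 0, so the root lies in [2, 3]
g(2.5) = -1.625 < 0, so the root lies in [2.5, 3]
g(2.75) = 5.015625 > 0, so the root lies in [2.5, 2.75]

--+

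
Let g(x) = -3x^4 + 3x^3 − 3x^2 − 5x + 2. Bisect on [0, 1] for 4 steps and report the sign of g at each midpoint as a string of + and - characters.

midpoint 0.5: g = -1.0625 < 0 → [0, 0.5]
midpoint 0.25: g = 0.597656 > 0 → [0.25, 0.5]
midpoint 0.375: g = -0.197998 < 0 → [0.25, 0.375]
midpoint 0.3125: g = 0.2075 > 0 → [0.3125, 0.375]

-+-+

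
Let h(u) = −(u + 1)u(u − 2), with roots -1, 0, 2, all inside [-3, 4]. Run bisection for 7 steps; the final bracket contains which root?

2

midpoint 0.5: h = 1.125 > 0 → [0.5, 4]
midpoint 2.25: h = -1.828125 < 0 → [0.5, 2.25]
midpoint 1.375: h = 2.041016 > 0 → [1.375, 2.25]
midpoint 1.8125: h = 0.9558 > 0 → [1.8125, 2.25]
midpoint 2.03125: h = -0.1924 < 0 → [1.8125, 2.03125]
midpoint 1.921875: h = 0.4387 > 0 → [1.921875, 2.03125]
midpoint 1.9765625: h = 0.1379 > 0 → [1.9765625, 2.03125]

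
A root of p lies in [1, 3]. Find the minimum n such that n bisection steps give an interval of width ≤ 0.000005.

Width after n steps is 2/2^n. Need 2^n ≥ 2/0.000005 = 400000.
2^18 = 262144 < 400000 ≤ 2^19 = 524288, so n = 19.

19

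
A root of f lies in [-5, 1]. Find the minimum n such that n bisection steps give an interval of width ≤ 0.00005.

17

Width after n steps is 6/2^n. Need 2^n ≥ 6/0.00005 = 120000.
2^16 = 65536 < 120000 ≤ 2^17 = 131072, so n = 17.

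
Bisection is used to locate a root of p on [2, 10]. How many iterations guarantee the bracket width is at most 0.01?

10

Width after n steps is 8/2^n. Need 2^n ≥ 8/0.01 = 800.
2^9 = 512 < 800 ≤ 2^10 = 1024, so n = 10.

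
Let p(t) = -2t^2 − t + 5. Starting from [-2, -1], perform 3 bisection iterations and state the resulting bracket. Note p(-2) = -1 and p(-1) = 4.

[-1.875, -1.75]

p(-1.5) = 2 > 0, so the root lies in [-2, -1.5]
p(-1.75) = 0.625 > 0, so the root lies in [-2, -1.75]
p(-1.875) = -0.15625 < 0, so the root lies in [-1.875, -1.75]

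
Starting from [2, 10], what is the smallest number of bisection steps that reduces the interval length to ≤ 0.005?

11

Width after n steps is 8/2^n. Need 2^n ≥ 8/0.005 = 1600.
2^10 = 1024 < 1600 ≤ 2^11 = 2048, so n = 11.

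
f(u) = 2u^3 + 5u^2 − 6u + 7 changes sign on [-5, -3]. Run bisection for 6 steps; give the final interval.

[-3.625, -3.59375]

u = -4 gives f = -17, negative; keep [-4, -3]
u = -3.5 gives f = 3.5, positive; keep [-4, -3.5]
u = -3.75 gives f = -5.65625, negative; keep [-3.75, -3.5]
u = -3.625 gives f = -0.8164, negative; keep [-3.625, -3.5]
u = -3.5625 gives f = 1.4058, positive; keep [-3.625, -3.5625]
u = -3.59375 gives f = 0.3109, positive; keep [-3.625, -3.59375]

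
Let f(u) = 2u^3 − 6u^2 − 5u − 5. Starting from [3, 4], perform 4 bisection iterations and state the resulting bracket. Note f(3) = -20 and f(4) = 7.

[3.8125, 3.875]

u = 3.5 gives f = -10.25, negative; keep [3.5, 4]
u = 3.75 gives f = -2.65625, negative; keep [3.75, 4]
u = 3.875 gives f = 1.902344, positive; keep [3.75, 3.875]
u = 3.8125 gives f = -0.4429, negative; keep [3.8125, 3.875]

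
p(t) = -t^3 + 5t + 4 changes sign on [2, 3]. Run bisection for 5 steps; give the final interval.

m = 2.5, p(m) = 0.875 (+); new bracket [2.5, 3]
m = 2.75, p(m) = -3.046875 (−); new bracket [2.5, 2.75]
m = 2.625, p(m) = -0.962891 (−); new bracket [2.5, 2.625]
m = 2.5625, p(m) = -0.0139 (−); new bracket [2.5, 2.5625]
m = 2.53125, p(m) = 0.438 (+); new bracket [2.53125, 2.5625]

[2.53125, 2.5625]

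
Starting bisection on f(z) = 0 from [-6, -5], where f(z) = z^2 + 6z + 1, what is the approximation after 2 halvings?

z = -5.5 gives f = -1.75, negative; keep [-6, -5.5]
z = -5.75 gives f = -0.4375, negative; keep [-6, -5.75]

-5.75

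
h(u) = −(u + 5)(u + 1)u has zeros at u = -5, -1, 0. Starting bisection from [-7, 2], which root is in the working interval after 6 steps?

-5

midpoint -2.5: h = -9.375 < 0 → [-7, -2.5]
midpoint -4.75: h = -4.453125 < 0 → [-7, -4.75]
midpoint -5.875: h = 25.060547 > 0 → [-5.875, -4.75]
midpoint -5.3125: h = 7.1594 > 0 → [-5.3125, -4.75]
midpoint -5.03125: h = 0.6338 > 0 → [-5.03125, -4.75]
midpoint -4.890625: h = -2.0811 < 0 → [-5.03125, -4.890625]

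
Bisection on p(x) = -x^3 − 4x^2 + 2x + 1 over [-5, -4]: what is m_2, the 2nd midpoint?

m = -4.5, p(m) = 2.125 (+); new bracket [-4.5, -4]
m = -4.25, p(m) = -2.984375 (−); new bracket [-4.5, -4.25]

-4.25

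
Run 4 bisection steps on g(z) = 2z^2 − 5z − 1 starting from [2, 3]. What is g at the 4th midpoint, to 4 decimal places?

0.0078

midpoint 2.5: g = -1 < 0 → [2.5, 3]
midpoint 2.75: g = 0.375 > 0 → [2.5, 2.75]
midpoint 2.625: g = -0.34375 < 0 → [2.625, 2.75]
midpoint 2.6875: g = 0.0078 > 0 → [2.625, 2.6875]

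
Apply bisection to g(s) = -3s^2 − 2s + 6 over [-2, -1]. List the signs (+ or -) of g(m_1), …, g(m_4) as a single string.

++--

m = -1.5, g(m) = 2.25 (+); new bracket [-2, -1.5]
m = -1.75, g(m) = 0.3125 (+); new bracket [-2, -1.75]
m = -1.875, g(m) = -0.796875 (−); new bracket [-1.875, -1.75]
m = -1.8125, g(m) = -0.2305 (−); new bracket [-1.8125, -1.75]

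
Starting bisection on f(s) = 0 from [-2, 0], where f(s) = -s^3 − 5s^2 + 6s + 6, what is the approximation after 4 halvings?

m = -1, f(m) = -4 (−); new bracket [-1, 0]
m = -0.5, f(m) = 1.875 (+); new bracket [-1, -0.5]
m = -0.75, f(m) = -0.890625 (−); new bracket [-0.75, -0.5]
m = -0.625, f(m) = 0.541 (+); new bracket [-0.75, -0.625]

-0.625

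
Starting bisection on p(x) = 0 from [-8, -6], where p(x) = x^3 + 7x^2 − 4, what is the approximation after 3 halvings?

-6.75

midpoint -7: p = -4 < 0 → [-7, -6]
midpoint -6.5: p = 17.125 > 0 → [-7, -6.5]
midpoint -6.75: p = 7.390625 > 0 → [-7, -6.75]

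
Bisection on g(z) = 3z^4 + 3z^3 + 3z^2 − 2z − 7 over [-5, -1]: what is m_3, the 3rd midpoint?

-1.5

z = -3 gives g = 188, positive; keep [-3, -1]
z = -2 gives g = 33, positive; keep [-2, -1]
z = -1.5 gives g = 7.8125, positive; keep [-1.5, -1]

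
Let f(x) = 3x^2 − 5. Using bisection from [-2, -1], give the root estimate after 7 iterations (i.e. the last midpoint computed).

midpoint -1.5: f = 1.75 > 0 → [-1.5, -1]
midpoint -1.25: f = -0.3125 < 0 → [-1.5, -1.25]
midpoint -1.375: f = 0.671875 > 0 → [-1.375, -1.25]
midpoint -1.3125: f = 0.168 > 0 → [-1.3125, -1.25]
midpoint -1.28125: f = -0.0752 < 0 → [-1.3125, -1.28125]
midpoint -1.296875: f = 0.0457 > 0 → [-1.296875, -1.28125]
midpoint -1.2890625: f = -0.015 < 0 → [-1.296875, -1.2890625]

-1.2890625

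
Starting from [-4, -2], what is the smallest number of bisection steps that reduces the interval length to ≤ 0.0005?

Width after n steps is 2/2^n. Need 2^n ≥ 2/0.0005 = 4000.
2^11 = 2048 < 4000 ≤ 2^12 = 4096, so n = 12.

12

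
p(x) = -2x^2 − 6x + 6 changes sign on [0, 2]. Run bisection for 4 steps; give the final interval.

m = 1, p(m) = -2 (−); new bracket [0, 1]
m = 0.5, p(m) = 2.5 (+); new bracket [0.5, 1]
m = 0.75, p(m) = 0.375 (+); new bracket [0.75, 1]
m = 0.875, p(m) = -0.7812 (−); new bracket [0.75, 0.875]

[0.75, 0.875]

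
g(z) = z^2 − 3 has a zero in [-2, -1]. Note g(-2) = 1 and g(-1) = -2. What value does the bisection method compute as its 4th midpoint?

z = -1.5 gives g = -0.75, negative; keep [-2, -1.5]
z = -1.75 gives g = 0.0625, positive; keep [-1.75, -1.5]
z = -1.625 gives g = -0.359375, negative; keep [-1.75, -1.625]
z = -1.6875 gives g = -0.1523, negative; keep [-1.75, -1.6875]

-1.6875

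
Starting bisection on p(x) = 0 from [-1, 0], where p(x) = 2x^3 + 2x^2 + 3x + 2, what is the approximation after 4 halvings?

-0.8125

m = -0.5, p(m) = 0.75 (+); new bracket [-1, -0.5]
m = -0.75, p(m) = 0.03125 (+); new bracket [-1, -0.75]
m = -0.875, p(m) = -0.433594 (−); new bracket [-0.875, -0.75]
m = -0.8125, p(m) = -0.1899 (−); new bracket [-0.8125, -0.75]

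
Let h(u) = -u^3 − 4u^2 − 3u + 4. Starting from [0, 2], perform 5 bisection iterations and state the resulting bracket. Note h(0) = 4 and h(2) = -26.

[0.625, 0.6875]

u = 1 gives h = -4, negative; keep [0, 1]
u = 0.5 gives h = 1.375, positive; keep [0.5, 1]
u = 0.75 gives h = -0.921875, negative; keep [0.5, 0.75]
u = 0.625 gives h = 0.3184, positive; keep [0.625, 0.75]
u = 0.6875 gives h = -0.2781, negative; keep [0.625, 0.6875]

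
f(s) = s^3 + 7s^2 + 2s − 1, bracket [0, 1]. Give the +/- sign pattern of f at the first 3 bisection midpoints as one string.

+-+

s = 0.5 gives f = 1.875, positive; keep [0, 0.5]
s = 0.25 gives f = -0.046875, negative; keep [0.25, 0.5]
s = 0.375 gives f = 0.787109, positive; keep [0.25, 0.375]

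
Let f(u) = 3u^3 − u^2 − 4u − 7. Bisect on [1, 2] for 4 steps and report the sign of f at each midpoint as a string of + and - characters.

--++

f(1.5) = -5.125 < 0, so the root lies in [1.5, 2]
f(1.75) = -0.984375 < 0, so the root lies in [1.75, 2]
f(1.875) = 1.759766 > 0, so the root lies in [1.75, 1.875]
f(1.8125) = 0.3279 > 0, so the root lies in [1.75, 1.8125]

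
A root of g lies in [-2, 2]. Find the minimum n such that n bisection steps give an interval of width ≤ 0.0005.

13

Width after n steps is 4/2^n. Need 2^n ≥ 4/0.0005 = 8000.
2^12 = 4096 < 8000 ≤ 2^13 = 8192, so n = 13.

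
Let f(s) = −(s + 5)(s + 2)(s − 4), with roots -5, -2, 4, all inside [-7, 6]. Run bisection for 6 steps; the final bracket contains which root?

midpoint -0.5: f = 30.375 > 0 → [-0.5, 6]
midpoint 2.75: f = 46.015625 > 0 → [2.75, 6]
midpoint 4.375: f = -22.412109 < 0 → [2.75, 4.375]
midpoint 3.5625: f = 20.8376 > 0 → [3.5625, 4.375]
midpoint 3.96875: f = 1.6729 > 0 → [3.96875, 4.375]
midpoint 4.171875: f = -9.7294 < 0 → [3.96875, 4.171875]

4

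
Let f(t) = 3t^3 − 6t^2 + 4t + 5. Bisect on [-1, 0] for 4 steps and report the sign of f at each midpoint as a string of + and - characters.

+--+

t = -0.5 gives f = 1.125, positive; keep [-1, -0.5]
t = -0.75 gives f = -2.640625, negative; keep [-0.75, -0.5]
t = -0.625 gives f = -0.576172, negative; keep [-0.625, -0.5]
t = -0.5625 gives f = 0.3176, positive; keep [-0.625, -0.5625]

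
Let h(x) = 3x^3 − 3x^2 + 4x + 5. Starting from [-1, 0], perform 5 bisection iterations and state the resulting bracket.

[-0.6875, -0.65625]

m = -0.5, h(m) = 1.875 (+); new bracket [-1, -0.5]
m = -0.75, h(m) = -0.953125 (−); new bracket [-0.75, -0.5]
m = -0.625, h(m) = 0.595703 (+); new bracket [-0.75, -0.625]
m = -0.6875, h(m) = -0.1428 (−); new bracket [-0.6875, -0.625]
m = -0.65625, h(m) = 0.2351 (+); new bracket [-0.6875, -0.65625]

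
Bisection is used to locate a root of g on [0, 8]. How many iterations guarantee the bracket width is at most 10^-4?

17

Width after n steps is 8/2^n. Need 2^n ≥ 8/10^-4 = 80000.
2^16 = 65536 < 80000 ≤ 2^17 = 131072, so n = 17.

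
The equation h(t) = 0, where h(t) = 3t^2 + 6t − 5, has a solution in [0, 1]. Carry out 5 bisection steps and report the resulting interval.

[0.625, 0.65625]

m = 0.5, h(m) = -1.25 (−); new bracket [0.5, 1]
m = 0.75, h(m) = 1.1875 (+); new bracket [0.5, 0.75]
m = 0.625, h(m) = -0.078125 (−); new bracket [0.625, 0.75]
m = 0.6875, h(m) = 0.543 (+); new bracket [0.625, 0.6875]
m = 0.65625, h(m) = 0.2295 (+); new bracket [0.625, 0.65625]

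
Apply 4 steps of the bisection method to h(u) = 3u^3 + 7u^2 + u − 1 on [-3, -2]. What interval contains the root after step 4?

midpoint -2.5: h = -6.625 < 0 → [-2.5, -2]
midpoint -2.25: h = -1.984375 < 0 → [-2.25, -2]
midpoint -2.125: h = -0.302734 < 0 → [-2.125, -2]
midpoint -2.0625: h = 0.3938 > 0 → [-2.125, -2.0625]

[-2.125, -2.0625]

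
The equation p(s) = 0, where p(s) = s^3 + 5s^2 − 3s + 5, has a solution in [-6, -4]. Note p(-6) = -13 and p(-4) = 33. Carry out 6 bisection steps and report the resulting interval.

midpoint -5: p = 20 > 0 → [-6, -5]
midpoint -5.5: p = 6.375 > 0 → [-6, -5.5]
midpoint -5.75: p = -2.546875 < 0 → [-5.75, -5.5]
midpoint -5.625: p = 2.0996 > 0 → [-5.75, -5.625]
midpoint -5.6875: p = -0.1765 < 0 → [-5.6875, -5.625]
midpoint -5.65625: p = 0.9732 > 0 → [-5.6875, -5.65625]

[-5.6875, -5.65625]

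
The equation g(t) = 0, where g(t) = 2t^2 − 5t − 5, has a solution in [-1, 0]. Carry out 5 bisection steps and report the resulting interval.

midpoint -0.5: g = -2 < 0 → [-1, -0.5]
midpoint -0.75: g = -0.125 < 0 → [-1, -0.75]
midpoint -0.875: g = 0.90625 > 0 → [-0.875, -0.75]
midpoint -0.8125: g = 0.3828 > 0 → [-0.8125, -0.75]
midpoint -0.78125: g = 0.127 > 0 → [-0.78125, -0.75]

[-0.78125, -0.75]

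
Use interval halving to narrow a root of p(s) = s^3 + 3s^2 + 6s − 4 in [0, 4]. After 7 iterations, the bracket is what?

[0.5, 0.53125]

midpoint 2: p = 28 > 0 → [0, 2]
midpoint 1: p = 6 > 0 → [0, 1]
midpoint 0.5: p = -0.125 < 0 → [0.5, 1]
midpoint 0.75: p = 2.6094 > 0 → [0.5, 0.75]
midpoint 0.625: p = 1.166 > 0 → [0.5, 0.625]
midpoint 0.5625: p = 0.5022 > 0 → [0.5, 0.5625]
midpoint 0.53125: p = 0.1841 > 0 → [0.5, 0.53125]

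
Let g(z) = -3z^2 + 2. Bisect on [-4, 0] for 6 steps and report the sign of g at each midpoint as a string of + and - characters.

--++-+

g(-2) = -10 < 0, so the root lies in [-2, 0]
g(-1) = -1 < 0, so the root lies in [-1, 0]
g(-0.5) = 1.25 > 0, so the root lies in [-1, -0.5]
g(-0.75) = 0.3125 > 0, so the root lies in [-1, -0.75]
g(-0.875) = -0.2969 < 0, so the root lies in [-0.875, -0.75]
g(-0.8125) = 0.0195 > 0, so the root lies in [-0.875, -0.8125]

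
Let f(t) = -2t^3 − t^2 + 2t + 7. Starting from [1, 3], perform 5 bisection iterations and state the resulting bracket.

f(2) = -9 < 0, so the root lies in [1, 2]
f(1.5) = 1 > 0, so the root lies in [1.5, 2]
f(1.75) = -3.28125 < 0, so the root lies in [1.5, 1.75]
f(1.625) = -0.9727 < 0, so the root lies in [1.5, 1.625]
f(1.5625) = 0.0542 > 0, so the root lies in [1.5625, 1.625]

[1.5625, 1.625]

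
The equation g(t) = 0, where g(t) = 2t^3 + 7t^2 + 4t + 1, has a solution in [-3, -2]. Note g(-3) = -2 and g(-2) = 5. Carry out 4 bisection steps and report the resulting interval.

[-2.875, -2.8125]

t = -2.5 gives g = 3.5, positive; keep [-3, -2.5]
t = -2.75 gives g = 1.34375, positive; keep [-3, -2.75]
t = -2.875 gives g = -0.167969, negative; keep [-2.875, -2.75]
t = -2.8125 gives g = 0.6265, positive; keep [-2.875, -2.8125]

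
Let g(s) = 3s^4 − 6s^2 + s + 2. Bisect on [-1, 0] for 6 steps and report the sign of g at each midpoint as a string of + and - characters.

+---+-

midpoint -0.5: g = 0.1875 > 0 → [-1, -0.5]
midpoint -0.75: g = -1.175781 < 0 → [-0.75, -0.5]
midpoint -0.625: g = -0.510986 < 0 → [-0.625, -0.5]
midpoint -0.5625: g = -0.1606 < 0 → [-0.5625, -0.5]
midpoint -0.53125: g = 0.0143 > 0 → [-0.5625, -0.53125]
midpoint -0.546875: g = -0.073 < 0 → [-0.546875, -0.53125]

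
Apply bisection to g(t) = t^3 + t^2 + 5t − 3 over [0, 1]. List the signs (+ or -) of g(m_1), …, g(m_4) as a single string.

-+++

t = 0.5 gives g = -0.125, negative; keep [0.5, 1]
t = 0.75 gives g = 1.734375, positive; keep [0.5, 0.75]
t = 0.625 gives g = 0.759766, positive; keep [0.5, 0.625]
t = 0.5625 gives g = 0.3069, positive; keep [0.5, 0.5625]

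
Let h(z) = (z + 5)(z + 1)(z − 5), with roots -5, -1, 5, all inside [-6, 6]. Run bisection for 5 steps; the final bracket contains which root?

m = 0, h(m) = -25 (−); new bracket [0, 6]
m = 3, h(m) = -64 (−); new bracket [3, 6]
m = 4.5, h(m) = -26.125 (−); new bracket [4.5, 6]
m = 5.25, h(m) = 16.0156 (+); new bracket [4.5, 5.25]
m = 4.875, h(m) = -7.252 (−); new bracket [4.875, 5.25]

5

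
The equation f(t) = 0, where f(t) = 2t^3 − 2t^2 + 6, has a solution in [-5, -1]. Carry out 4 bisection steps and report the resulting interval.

[-1.25, -1]

midpoint -3: f = -66 < 0 → [-3, -1]
midpoint -2: f = -18 < 0 → [-2, -1]
midpoint -1.5: f = -5.25 < 0 → [-1.5, -1]
midpoint -1.25: f = -1.0312 < 0 → [-1.25, -1]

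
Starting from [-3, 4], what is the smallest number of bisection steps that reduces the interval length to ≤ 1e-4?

Width after n steps is 7/2^n. Need 2^n ≥ 7/1e-4 = 70000.
2^16 = 65536 < 70000 ≤ 2^17 = 131072, so n = 17.

17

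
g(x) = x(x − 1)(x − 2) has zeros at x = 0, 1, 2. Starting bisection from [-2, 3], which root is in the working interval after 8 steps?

m = 0.5, g(m) = 0.375 (+); new bracket [-2, 0.5]
m = -0.75, g(m) = -3.609375 (−); new bracket [-0.75, 0.5]
m = -0.125, g(m) = -0.298828 (−); new bracket [-0.125, 0.5]
m = 0.1875, g(m) = 0.2761 (+); new bracket [-0.125, 0.1875]
m = 0.03125, g(m) = 0.0596 (+); new bracket [-0.125, 0.03125]
m = -0.046875, g(m) = -0.1004 (−); new bracket [-0.046875, 0.03125]
m = -0.0078125, g(m) = -0.0158 (−); new bracket [-0.0078125, 0.03125]
m = 0.01171875, g(m) = 0.023 (+); new bracket [-0.0078125, 0.01171875]

0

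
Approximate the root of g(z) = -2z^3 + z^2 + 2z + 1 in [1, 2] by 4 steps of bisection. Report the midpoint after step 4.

1.4375

z = 1.5 gives g = -0.5, negative; keep [1, 1.5]
z = 1.25 gives g = 1.15625, positive; keep [1.25, 1.5]
z = 1.375 gives g = 0.441406, positive; keep [1.375, 1.5]
z = 1.4375 gives g = 0.0005, positive; keep [1.4375, 1.5]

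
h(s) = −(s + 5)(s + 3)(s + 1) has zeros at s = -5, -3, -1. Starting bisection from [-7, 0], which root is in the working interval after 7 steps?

s = -3.5 gives h = -1.875, negative; keep [-7, -3.5]
s = -5.25 gives h = 2.390625, positive; keep [-5.25, -3.5]
s = -4.375 gives h = -2.900391, negative; keep [-5.25, -4.375]
s = -4.8125 gives h = -1.2957, negative; keep [-5.25, -4.8125]
s = -5.03125 gives h = 0.2559, positive; keep [-5.03125, -4.8125]
s = -4.921875 gives h = -0.5889, negative; keep [-5.03125, -4.921875]
s = -4.9765625 gives h = -0.1842, negative; keep [-5.03125, -4.9765625]

-5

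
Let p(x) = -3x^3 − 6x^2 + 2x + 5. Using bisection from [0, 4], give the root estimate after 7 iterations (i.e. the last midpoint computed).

0.90625

midpoint 2: p = -39 < 0 → [0, 2]
midpoint 1: p = -2 < 0 → [0, 1]
midpoint 0.5: p = 4.125 > 0 → [0.5, 1]
midpoint 0.75: p = 1.8594 > 0 → [0.75, 1]
midpoint 0.875: p = 0.1465 > 0 → [0.875, 1]
midpoint 0.9375: p = -0.8704 < 0 → [0.875, 0.9375]
midpoint 0.90625: p = -0.3481 < 0 → [0.875, 0.90625]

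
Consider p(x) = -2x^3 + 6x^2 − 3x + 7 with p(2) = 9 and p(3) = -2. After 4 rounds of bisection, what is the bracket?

[2.875, 2.9375]

x = 2.5 gives p = 5.75, positive; keep [2.5, 3]
x = 2.75 gives p = 2.53125, positive; keep [2.75, 3]
x = 2.875 gives p = 0.441406, positive; keep [2.875, 3]
x = 2.9375 gives p = -0.7339, negative; keep [2.875, 2.9375]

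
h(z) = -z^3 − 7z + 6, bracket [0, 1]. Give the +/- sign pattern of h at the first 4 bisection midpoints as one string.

++--

midpoint 0.5: h = 2.375 > 0 → [0.5, 1]
midpoint 0.75: h = 0.328125 > 0 → [0.75, 1]
midpoint 0.875: h = -0.794922 < 0 → [0.75, 0.875]
midpoint 0.8125: h = -0.2239 < 0 → [0.75, 0.8125]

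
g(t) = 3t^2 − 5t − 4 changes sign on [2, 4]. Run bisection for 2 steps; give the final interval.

[2, 2.5]

t = 3 gives g = 8, positive; keep [2, 3]
t = 2.5 gives g = 2.25, positive; keep [2, 2.5]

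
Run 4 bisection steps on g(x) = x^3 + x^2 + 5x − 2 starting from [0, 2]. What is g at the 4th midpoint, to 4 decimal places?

midpoint 1: g = 5 > 0 → [0, 1]
midpoint 0.5: g = 0.875 > 0 → [0, 0.5]
midpoint 0.25: g = -0.671875 < 0 → [0.25, 0.5]
midpoint 0.375: g = 0.0684 > 0 → [0.25, 0.375]

0.0684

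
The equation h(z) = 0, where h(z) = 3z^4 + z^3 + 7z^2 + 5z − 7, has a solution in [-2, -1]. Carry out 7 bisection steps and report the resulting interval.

m = -1.5, h(m) = 13.0625 (+); new bracket [-1.5, -1]
m = -1.25, h(m) = 3.058594 (+); new bracket [-1.25, -1]
m = -1.125, h(m) = -0.384033 (−); new bracket [-1.25, -1.125]
m = -1.1875, h(m) = 1.2247 (+); new bracket [-1.1875, -1.125]
m = -1.15625, h(m) = 0.3934 (+); new bracket [-1.15625, -1.125]
m = -1.140625, h(m) = -0.0019 (−); new bracket [-1.15625, -1.140625]
m = -1.1484375, h(m) = 0.194 (+); new bracket [-1.1484375, -1.140625]

[-1.1484375, -1.140625]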